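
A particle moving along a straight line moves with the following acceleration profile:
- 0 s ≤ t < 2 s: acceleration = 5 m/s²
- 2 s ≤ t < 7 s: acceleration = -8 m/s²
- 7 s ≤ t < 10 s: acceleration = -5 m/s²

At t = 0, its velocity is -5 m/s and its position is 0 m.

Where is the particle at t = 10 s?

On each constant-a segment, Δv = aΔt and Δx = v₀Δt + ½aΔt²; chain segment to segment.
0–2 s: v starts -5 m/s; Δx = -5·2 + ½·5·2² = 0 m; v ends 5 m/s.
2–7 s: v starts 5 m/s; Δx = 5·5 + ½·-8·5² = -75 m; v ends -35 m/s.
7–10 s: v starts -35 m/s; Δx = -35·3 + ½·-5·3² = -127.5 m; v ends -50 m/s.
x(10) = 0 + Σ Δx = -202.5 m.

-202.5 m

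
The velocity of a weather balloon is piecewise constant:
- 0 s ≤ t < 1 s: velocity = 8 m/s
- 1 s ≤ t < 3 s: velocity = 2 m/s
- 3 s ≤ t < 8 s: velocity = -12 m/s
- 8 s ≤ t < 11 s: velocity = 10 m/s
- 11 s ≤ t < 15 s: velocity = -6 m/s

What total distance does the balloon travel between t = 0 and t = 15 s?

126 m

Total distance travelled is ∫|v| dt — sum the magnitudes of each area piece.
0–1 s: |8| × 1 = 8 m
1–3 s: |2| × 2 = 4 m
3–8 s: |-12| × 5 = 60 m
8–11 s: |10| × 3 = 30 m
11–15 s: |-6| × 4 = 24 m
Total distance = 126 m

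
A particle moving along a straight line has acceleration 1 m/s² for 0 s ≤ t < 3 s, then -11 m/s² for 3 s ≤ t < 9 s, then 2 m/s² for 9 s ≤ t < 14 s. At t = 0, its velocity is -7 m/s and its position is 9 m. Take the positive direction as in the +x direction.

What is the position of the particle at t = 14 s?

On each constant-a segment, Δv = aΔt and Δx = v₀Δt + ½aΔt²; chain segment to segment.
0–3 s: v starts -7 m/s; Δx = -7·3 + ½·1·3² = -16.5 m; v ends -4 m/s.
3–9 s: v starts -4 m/s; Δx = -4·6 + ½·-11·6² = -222 m; v ends -70 m/s.
9–14 s: v starts -70 m/s; Δx = -70·5 + ½·2·5² = -325 m; v ends -60 m/s.
x(14) = 9 + Σ Δx = -554.5 m.

-554.5 m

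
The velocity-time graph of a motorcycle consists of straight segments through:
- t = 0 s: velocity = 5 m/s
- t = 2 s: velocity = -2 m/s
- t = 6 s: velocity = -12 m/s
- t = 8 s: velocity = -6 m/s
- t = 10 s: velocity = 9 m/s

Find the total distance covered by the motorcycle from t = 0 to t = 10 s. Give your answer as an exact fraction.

Total distance travelled is ∫|v| dt — sum the magnitudes of each area piece.
0–2 s: v = 0 at t = 10/7 s; triangle areas 25/7 + 4/7 = 29/7 m
2–6 s: |½(-2 + -12)(4)| = 28 m
6–8 s: |½(-12 + -6)(2)| = 18 m
8–10 s: v = 0 at t = 8.8 s; triangle areas 2.4 + 5.4 = 7.8 m
Total distance = 2028/35 m

2028/35 m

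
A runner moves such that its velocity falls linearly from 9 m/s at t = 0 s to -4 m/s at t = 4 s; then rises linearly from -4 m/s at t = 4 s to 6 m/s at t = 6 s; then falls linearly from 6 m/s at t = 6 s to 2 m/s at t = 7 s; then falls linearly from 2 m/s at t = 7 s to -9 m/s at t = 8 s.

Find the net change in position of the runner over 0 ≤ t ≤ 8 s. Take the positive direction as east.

12.5 m

Net displacement equals the area under the velocity-time graph (areas below the axis count negative).
0–4 s: ½(9 + -4)(4) = 10 m
4–6 s: ½(-4 + 6)(2) = 2 m
6–7 s: ½(6 + 2)(1) = 4 m
7–8 s: ½(2 + -9)(1) = -3.5 m
Net displacement = 12.5 m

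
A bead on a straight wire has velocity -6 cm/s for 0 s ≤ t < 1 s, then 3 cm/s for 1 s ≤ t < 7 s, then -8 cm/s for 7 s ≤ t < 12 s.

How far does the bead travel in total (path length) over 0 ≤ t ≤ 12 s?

Distance (not displacement) is the total path length: add the absolute areas under v-t.
0–1 s: |-6| × 1 = 6 cm
1–7 s: |3| × 6 = 18 cm
7–12 s: |-8| × 5 = 40 cm
Total distance = 64 cm

64 cm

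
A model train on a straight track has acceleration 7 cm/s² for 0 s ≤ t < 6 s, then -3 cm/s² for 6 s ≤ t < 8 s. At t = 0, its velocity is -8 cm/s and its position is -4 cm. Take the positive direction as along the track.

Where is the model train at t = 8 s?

136 cm

On each constant-a segment, Δv = aΔt and Δx = v₀Δt + ½aΔt²; chain segment to segment.
0–6 s: v starts -8 cm/s; Δx = -8·6 + ½·7·6² = 78 cm; v ends 34 cm/s.
6–8 s: v starts 34 cm/s; Δx = 34·2 + ½·-3·2² = 62 cm; v ends 28 cm/s.
x(8) = -4 + Σ Δx = 136 cm.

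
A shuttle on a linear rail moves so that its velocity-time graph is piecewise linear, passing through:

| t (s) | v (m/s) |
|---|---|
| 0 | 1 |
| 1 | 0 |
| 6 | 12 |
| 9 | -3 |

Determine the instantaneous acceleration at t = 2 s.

Acceleration is the slope of the v-t graph on 1–6 s: (12 − 0)/(6 − 1) = 2.4 m/s².

2.4 m/s²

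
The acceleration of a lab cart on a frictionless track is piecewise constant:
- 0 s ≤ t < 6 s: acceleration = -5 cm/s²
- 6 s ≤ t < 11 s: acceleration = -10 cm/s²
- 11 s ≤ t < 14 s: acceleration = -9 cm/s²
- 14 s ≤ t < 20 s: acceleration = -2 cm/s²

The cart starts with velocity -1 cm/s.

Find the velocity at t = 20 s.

-120 cm/s

Δv equals the area under the a-t graph; then v = v₀ + Δv.
0–6 s: -5 × 6 = -30 cm/s
6–11 s: -10 × 5 = -50 cm/s
11–14 s: -9 × 3 = -27 cm/s
14–20 s: -2 × 6 = -12 cm/s
Δv = -119 cm/s, so v(20) = -1 + (-119) = -120 cm/s.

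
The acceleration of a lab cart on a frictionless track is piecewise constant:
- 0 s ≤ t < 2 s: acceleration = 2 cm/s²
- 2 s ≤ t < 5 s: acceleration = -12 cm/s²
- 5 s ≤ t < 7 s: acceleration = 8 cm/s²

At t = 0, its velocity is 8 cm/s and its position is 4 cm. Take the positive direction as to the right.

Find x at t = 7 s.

On each constant-a segment, Δv = aΔt and Δx = v₀Δt + ½aΔt²; chain segment to segment.
0–2 s: v starts 8 cm/s; Δx = 8·2 + ½·2·2² = 20 cm; v ends 12 cm/s.
2–5 s: v starts 12 cm/s; Δx = 12·3 + ½·-12·3² = -18 cm; v ends -24 cm/s.
5–7 s: v starts -24 cm/s; Δx = -24·2 + ½·8·2² = -32 cm; v ends -8 cm/s.
x(7) = 4 + Σ Δx = -26 cm.

-26 cm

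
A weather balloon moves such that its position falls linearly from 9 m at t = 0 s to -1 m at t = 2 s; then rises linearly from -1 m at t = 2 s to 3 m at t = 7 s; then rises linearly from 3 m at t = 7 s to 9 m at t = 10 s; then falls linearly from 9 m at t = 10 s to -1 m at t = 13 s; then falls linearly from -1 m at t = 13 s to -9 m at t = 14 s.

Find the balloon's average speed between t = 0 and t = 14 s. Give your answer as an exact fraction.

Average speed = (total path length)/(elapsed time); on a piecewise-linear x-t graph the path length is Σ|Δx|.
0–2 s: |Δx| = |-1 − 9| = 10 m
2–7 s: |Δx| = |3 − -1| = 4 m
7–10 s: |Δx| = |9 − 3| = 6 m
10–13 s: |Δx| = |-1 − 9| = 10 m
13–14 s: |Δx| = |-9 − -1| = 8 m
Total path = 38 m; average speed = 38/14 = 19/7 m/s.

19/7 m/s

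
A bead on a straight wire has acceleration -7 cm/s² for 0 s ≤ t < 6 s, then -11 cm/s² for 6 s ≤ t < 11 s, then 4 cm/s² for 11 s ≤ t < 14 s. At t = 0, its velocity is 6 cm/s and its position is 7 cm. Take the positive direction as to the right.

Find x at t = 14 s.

-655.5 cm

On each constant-a segment, Δv = aΔt and Δx = v₀Δt + ½aΔt²; chain segment to segment.
0–6 s: v starts 6 cm/s; Δx = 6·6 + ½·-7·6² = -90 cm; v ends -36 cm/s.
6–11 s: v starts -36 cm/s; Δx = -36·5 + ½·-11·5² = -317.5 cm; v ends -91 cm/s.
11–14 s: v starts -91 cm/s; Δx = -91·3 + ½·4·3² = -255 cm; v ends -79 cm/s.
x(14) = 7 + Σ Δx = -655.5 cm.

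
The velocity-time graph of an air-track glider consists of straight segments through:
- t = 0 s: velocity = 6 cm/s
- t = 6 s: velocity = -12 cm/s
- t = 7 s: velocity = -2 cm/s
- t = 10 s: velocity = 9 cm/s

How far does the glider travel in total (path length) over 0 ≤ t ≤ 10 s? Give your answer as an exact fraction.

1069/22 cm

Distance (not displacement) is the total path length: add the absolute areas under v-t.
0–6 s: v = 0 at t = 2 s; triangle areas 6 + 24 = 30 cm
6–7 s: |½(-12 + -2)(1)| = 7 cm
7–10 s: v = 0 at t = 83/11 s; triangle areas 6/11 + 243/22 = 255/22 cm
Total distance = 1069/22 cm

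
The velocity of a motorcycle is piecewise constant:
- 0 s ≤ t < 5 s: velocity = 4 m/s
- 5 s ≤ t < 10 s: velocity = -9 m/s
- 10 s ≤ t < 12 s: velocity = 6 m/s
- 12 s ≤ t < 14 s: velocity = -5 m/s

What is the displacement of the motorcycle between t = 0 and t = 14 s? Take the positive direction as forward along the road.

Displacement is the signed area under the v-t curve.
0–5 s: 4 × 5 = 20 m
5–10 s: -9 × 5 = -45 m
10–12 s: 6 × 2 = 12 m
12–14 s: -5 × 2 = -10 m
Net displacement = -23 m

-23 m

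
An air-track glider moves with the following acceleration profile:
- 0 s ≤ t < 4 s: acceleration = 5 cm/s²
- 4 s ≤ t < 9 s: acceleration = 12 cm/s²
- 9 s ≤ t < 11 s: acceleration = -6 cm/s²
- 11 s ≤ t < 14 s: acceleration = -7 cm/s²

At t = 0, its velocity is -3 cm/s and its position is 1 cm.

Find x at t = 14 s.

On each constant-a segment, Δv = aΔt and Δx = v₀Δt + ½aΔt²; chain segment to segment.
0–4 s: v starts -3 cm/s; Δx = -3·4 + ½·5·4² = 28 cm; v ends 17 cm/s.
4–9 s: v starts 17 cm/s; Δx = 17·5 + ½·12·5² = 235 cm; v ends 77 cm/s.
9–11 s: v starts 77 cm/s; Δx = 77·2 + ½·-6·2² = 142 cm; v ends 65 cm/s.
11–14 s: v starts 65 cm/s; Δx = 65·3 + ½·-7·3² = 163.5 cm; v ends 44 cm/s.
x(14) = 1 + Σ Δx = 569.5 cm.

569.5 cm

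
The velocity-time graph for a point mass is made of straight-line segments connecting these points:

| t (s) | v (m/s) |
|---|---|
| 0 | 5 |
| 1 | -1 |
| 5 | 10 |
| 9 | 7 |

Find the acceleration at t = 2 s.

2.75 m/s²

Acceleration is the slope of the v-t graph on 1–5 s: (10 − -1)/(5 − 1) = 2.75 m/s².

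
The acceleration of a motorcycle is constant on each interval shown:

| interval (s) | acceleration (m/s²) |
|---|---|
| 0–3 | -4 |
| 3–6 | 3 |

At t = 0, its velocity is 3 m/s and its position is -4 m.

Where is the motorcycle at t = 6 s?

-26.5 m

On each constant-a segment, Δv = aΔt and Δx = v₀Δt + ½aΔt²; chain segment to segment.
0–3 s: v starts 3 m/s; Δx = 3·3 + ½·-4·3² = -9 m; v ends -9 m/s.
3–6 s: v starts -9 m/s; Δx = -9·3 + ½·3·3² = -13.5 m; v ends 0 m/s.
x(6) = -4 + Σ Δx = -26.5 m.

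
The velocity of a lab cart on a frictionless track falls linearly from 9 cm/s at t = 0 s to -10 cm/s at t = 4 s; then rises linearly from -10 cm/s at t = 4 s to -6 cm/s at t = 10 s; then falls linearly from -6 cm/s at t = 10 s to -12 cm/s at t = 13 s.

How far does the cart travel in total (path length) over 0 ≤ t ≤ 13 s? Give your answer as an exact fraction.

1787/19 cm

Distance (not displacement) is the total path length: add the absolute areas under v-t.
0–4 s: v = 0 at t = 36/19 s; triangle areas 162/19 + 200/19 = 362/19 cm
4–10 s: |½(-10 + -6)(6)| = 48 cm
10–13 s: |½(-6 + -12)(3)| = 27 cm
Total distance = 1787/19 cm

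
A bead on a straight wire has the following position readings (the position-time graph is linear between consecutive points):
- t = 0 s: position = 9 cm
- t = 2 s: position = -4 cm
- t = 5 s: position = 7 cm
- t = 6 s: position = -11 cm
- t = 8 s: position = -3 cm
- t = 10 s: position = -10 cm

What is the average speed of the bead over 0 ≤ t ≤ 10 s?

5.7 cm/s

Average speed = (total path length)/(elapsed time); on a piecewise-linear x-t graph the path length is Σ|Δx|.
0–2 s: |Δx| = |-4 − 9| = 13 cm
2–5 s: |Δx| = |7 − -4| = 11 cm
5–6 s: |Δx| = |-11 − 7| = 18 cm
6–8 s: |Δx| = |-3 − -11| = 8 cm
8–10 s: |Δx| = |-10 − -3| = 7 cm
Total path = 57 cm; average speed = 57/10 = 5.7 cm/s.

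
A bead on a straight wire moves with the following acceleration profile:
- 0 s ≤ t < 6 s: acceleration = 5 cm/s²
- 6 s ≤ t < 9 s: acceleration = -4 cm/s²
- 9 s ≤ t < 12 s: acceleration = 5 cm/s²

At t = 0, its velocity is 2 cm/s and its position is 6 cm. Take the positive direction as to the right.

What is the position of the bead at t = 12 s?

On each constant-a segment, Δv = aΔt and Δx = v₀Δt + ½aΔt²; chain segment to segment.
0–6 s: v starts 2 cm/s; Δx = 2·6 + ½·5·6² = 102 cm; v ends 32 cm/s.
6–9 s: v starts 32 cm/s; Δx = 32·3 + ½·-4·3² = 78 cm; v ends 20 cm/s.
9–12 s: v starts 20 cm/s; Δx = 20·3 + ½·5·3² = 82.5 cm; v ends 35 cm/s.
x(12) = 6 + Σ Δx = 268.5 cm.

268.5 cm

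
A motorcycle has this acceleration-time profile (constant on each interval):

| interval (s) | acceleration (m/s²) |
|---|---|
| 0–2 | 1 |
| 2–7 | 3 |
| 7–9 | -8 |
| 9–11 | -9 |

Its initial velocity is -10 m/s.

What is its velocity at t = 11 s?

-27 m/s

Δv equals the area under the a-t graph; then v = v₀ + Δv.
0–2 s: 1 × 2 = 2 m/s
2–7 s: 3 × 5 = 15 m/s
7–9 s: -8 × 2 = -16 m/s
9–11 s: -9 × 2 = -18 m/s
Δv = -17 m/s, so v(11) = -10 + (-17) = -27 m/s.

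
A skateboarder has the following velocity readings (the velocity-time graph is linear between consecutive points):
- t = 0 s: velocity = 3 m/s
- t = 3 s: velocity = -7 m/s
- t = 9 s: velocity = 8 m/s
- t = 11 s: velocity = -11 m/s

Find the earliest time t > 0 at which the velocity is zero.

v changes sign on 0–3 s (from 3 to -7); the graph is linear there, so v = 0 at t = 0 + (-3)·(3 − 0)/(-7 − 3) = 0.9 s.

t = 0.9 s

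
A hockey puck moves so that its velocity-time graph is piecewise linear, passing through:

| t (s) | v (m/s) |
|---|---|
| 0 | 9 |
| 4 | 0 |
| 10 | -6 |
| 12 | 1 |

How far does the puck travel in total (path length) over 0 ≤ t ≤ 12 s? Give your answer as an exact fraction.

289/7 m

Total distance travelled is ∫|v| dt — sum the magnitudes of each area piece.
0–4 s: |½(9 + 0)(4)| = 18 m
4–10 s: |½(0 + -6)(6)| = 18 m
10–12 s: v = 0 at t = 82/7 s; triangle areas 36/7 + 1/7 = 37/7 m
Total distance = 289/7 m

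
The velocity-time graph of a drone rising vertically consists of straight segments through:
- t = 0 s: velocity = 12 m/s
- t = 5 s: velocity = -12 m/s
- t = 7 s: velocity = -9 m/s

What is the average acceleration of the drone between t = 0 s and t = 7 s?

Average acceleration = Δv/Δt = (-9 − 12)/(7 − 0) = -3 m/s².

-3 m/s²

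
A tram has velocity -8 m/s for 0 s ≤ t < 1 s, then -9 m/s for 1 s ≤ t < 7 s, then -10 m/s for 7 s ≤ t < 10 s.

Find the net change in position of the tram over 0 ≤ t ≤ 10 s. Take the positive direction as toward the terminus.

Displacement is the signed area under the v-t curve.
0–1 s: -8 × 1 = -8 m
1–7 s: -9 × 6 = -54 m
7–10 s: -10 × 3 = -30 m
Net displacement = -92 m

-92 m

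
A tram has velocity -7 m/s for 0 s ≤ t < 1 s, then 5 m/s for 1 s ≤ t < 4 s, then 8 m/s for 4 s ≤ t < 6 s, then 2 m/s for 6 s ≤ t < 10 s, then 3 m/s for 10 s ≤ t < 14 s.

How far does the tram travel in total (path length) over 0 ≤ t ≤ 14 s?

Distance (not displacement) is the total path length: add the absolute areas under v-t.
0–1 s: |-7| × 1 = 7 m
1–4 s: |5| × 3 = 15 m
4–6 s: |8| × 2 = 16 m
6–10 s: |2| × 4 = 8 m
10–14 s: |3| × 4 = 12 m
Total distance = 58 m

58 m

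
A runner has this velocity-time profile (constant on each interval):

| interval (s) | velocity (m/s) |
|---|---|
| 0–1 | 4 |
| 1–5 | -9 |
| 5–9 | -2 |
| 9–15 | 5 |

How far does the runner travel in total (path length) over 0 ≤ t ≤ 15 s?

Distance (not displacement) is the total path length: add the absolute areas under v-t.
0–1 s: |4| × 1 = 4 m
1–5 s: |-9| × 4 = 36 m
5–9 s: |-2| × 4 = 8 m
9–15 s: |5| × 6 = 30 m
Total distance = 78 m

78 m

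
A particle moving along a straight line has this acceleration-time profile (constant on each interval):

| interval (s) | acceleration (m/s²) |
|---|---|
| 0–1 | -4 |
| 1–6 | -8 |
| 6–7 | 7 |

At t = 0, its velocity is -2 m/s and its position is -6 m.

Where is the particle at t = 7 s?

On each constant-a segment, Δv = aΔt and Δx = v₀Δt + ½aΔt²; chain segment to segment.
0–1 s: v starts -2 m/s; Δx = -2·1 + ½·-4·1² = -4 m; v ends -6 m/s.
1–6 s: v starts -6 m/s; Δx = -6·5 + ½·-8·5² = -130 m; v ends -46 m/s.
6–7 s: v starts -46 m/s; Δx = -46·1 + ½·7·1² = -42.5 m; v ends -39 m/s.
x(7) = -6 + Σ Δx = -182.5 m.

-182.5 m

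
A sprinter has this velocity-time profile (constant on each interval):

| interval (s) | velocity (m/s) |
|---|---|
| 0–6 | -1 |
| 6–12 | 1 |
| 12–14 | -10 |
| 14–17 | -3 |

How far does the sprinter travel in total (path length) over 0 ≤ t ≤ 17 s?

41 m

Total distance travelled is ∫|v| dt — sum the magnitudes of each area piece.
0–6 s: |-1| × 6 = 6 m
6–12 s: |1| × 6 = 6 m
12–14 s: |-10| × 2 = 20 m
14–17 s: |-3| × 3 = 9 m
Total distance = 41 m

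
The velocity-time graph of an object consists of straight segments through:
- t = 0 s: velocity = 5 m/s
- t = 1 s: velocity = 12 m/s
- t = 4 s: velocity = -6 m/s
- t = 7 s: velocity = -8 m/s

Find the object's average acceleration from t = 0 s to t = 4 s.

Average acceleration = Δv/Δt = (-6 − 5)/(4 − 0) = -2.75 m/s².

-2.75 m/s²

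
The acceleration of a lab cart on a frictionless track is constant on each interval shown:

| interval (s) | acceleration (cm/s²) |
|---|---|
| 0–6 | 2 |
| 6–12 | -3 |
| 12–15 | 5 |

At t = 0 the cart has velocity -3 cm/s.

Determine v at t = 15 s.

Δv equals the area under the a-t graph; then v = v₀ + Δv.
0–6 s: 2 × 6 = 12 cm/s
6–12 s: -3 × 6 = -18 cm/s
12–15 s: 5 × 3 = 15 cm/s
Δv = 9 cm/s, so v(15) = -3 + (9) = 6 cm/s.

6 cm/s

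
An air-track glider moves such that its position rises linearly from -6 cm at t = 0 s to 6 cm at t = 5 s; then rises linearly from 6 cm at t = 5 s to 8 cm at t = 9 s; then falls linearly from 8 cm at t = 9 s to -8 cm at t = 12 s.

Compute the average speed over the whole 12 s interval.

Average speed = (total path length)/(elapsed time); on a piecewise-linear x-t graph the path length is Σ|Δx|.
0–5 s: |Δx| = |6 − -6| = 12 cm
5–9 s: |Δx| = |8 − 6| = 2 cm
9–12 s: |Δx| = |-8 − 8| = 16 cm
Total path = 30 cm; average speed = 30/12 = 2.5 cm/s.

2.5 cm/s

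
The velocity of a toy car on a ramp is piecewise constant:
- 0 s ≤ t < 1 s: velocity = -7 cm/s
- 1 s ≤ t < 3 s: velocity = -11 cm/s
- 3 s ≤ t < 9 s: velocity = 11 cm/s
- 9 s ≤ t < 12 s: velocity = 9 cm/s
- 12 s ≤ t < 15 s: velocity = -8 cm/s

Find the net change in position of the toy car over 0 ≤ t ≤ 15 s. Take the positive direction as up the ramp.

40 cm

Net displacement equals the area under the velocity-time graph (areas below the axis count negative).
0–1 s: -7 × 1 = -7 cm
1–3 s: -11 × 2 = -22 cm
3–9 s: 11 × 6 = 66 cm
9–12 s: 9 × 3 = 27 cm
12–15 s: -8 × 3 = -24 cm
Net displacement = 40 cm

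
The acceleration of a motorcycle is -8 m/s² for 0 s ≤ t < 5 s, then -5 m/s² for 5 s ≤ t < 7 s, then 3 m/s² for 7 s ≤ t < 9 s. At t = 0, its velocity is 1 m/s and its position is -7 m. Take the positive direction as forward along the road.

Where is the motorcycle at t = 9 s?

-282 m

On each constant-a segment, Δv = aΔt and Δx = v₀Δt + ½aΔt²; chain segment to segment.
0–5 s: v starts 1 m/s; Δx = 1·5 + ½·-8·5² = -95 m; v ends -39 m/s.
5–7 s: v starts -39 m/s; Δx = -39·2 + ½·-5·2² = -88 m; v ends -49 m/s.
7–9 s: v starts -49 m/s; Δx = -49·2 + ½·3·2² = -92 m; v ends -43 m/s.
x(9) = -7 + Σ Δx = -282 m.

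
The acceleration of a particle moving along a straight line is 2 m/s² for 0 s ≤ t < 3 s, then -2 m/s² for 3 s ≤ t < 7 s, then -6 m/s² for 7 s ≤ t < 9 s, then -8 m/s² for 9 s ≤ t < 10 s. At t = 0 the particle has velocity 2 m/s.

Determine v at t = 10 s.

-20 m/s

Δv equals the area under the a-t graph; then v = v₀ + Δv.
0–3 s: 2 × 3 = 6 m/s
3–7 s: -2 × 4 = -8 m/s
7–9 s: -6 × 2 = -12 m/s
9–10 s: -8 × 1 = -8 m/s
Δv = -22 m/s, so v(10) = 2 + (-22) = -20 m/s.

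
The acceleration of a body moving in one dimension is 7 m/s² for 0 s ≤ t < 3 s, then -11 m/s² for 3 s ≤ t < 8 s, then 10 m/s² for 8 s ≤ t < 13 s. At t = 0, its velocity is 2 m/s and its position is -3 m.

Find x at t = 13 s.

On each constant-a segment, Δv = aΔt and Δx = v₀Δt + ½aΔt²; chain segment to segment.
0–3 s: v starts 2 m/s; Δx = 2·3 + ½·7·3² = 37.5 m; v ends 23 m/s.
3–8 s: v starts 23 m/s; Δx = 23·5 + ½·-11·5² = -22.5 m; v ends -32 m/s.
8–13 s: v starts -32 m/s; Δx = -32·5 + ½·10·5² = -35 m; v ends 18 m/s.
x(13) = -3 + Σ Δx = -23 m.

-23 m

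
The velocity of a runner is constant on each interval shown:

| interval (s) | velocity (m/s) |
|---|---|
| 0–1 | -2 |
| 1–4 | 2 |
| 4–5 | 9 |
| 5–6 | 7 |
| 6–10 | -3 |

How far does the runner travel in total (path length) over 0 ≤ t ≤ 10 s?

36 m

Total distance travelled is ∫|v| dt — sum the magnitudes of each area piece.
0–1 s: |-2| × 1 = 2 m
1–4 s: |2| × 3 = 6 m
4–5 s: |9| × 1 = 9 m
5–6 s: |7| × 1 = 7 m
6–10 s: |-3| × 4 = 12 m
Total distance = 36 m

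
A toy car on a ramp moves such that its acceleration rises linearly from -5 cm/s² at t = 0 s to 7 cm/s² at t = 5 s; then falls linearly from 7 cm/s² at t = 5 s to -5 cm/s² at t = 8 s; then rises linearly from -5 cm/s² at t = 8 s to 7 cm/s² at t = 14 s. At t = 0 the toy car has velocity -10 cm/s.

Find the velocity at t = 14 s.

Δv equals the area under the a-t graph; then v = v₀ + Δv.
0–5 s: ½(-5 + 7)(5) = 5 cm/s
5–8 s: ½(7 + -5)(3) = 3 cm/s
8–14 s: ½(-5 + 7)(6) = 6 cm/s
Δv = 14 cm/s, so v(14) = -10 + (14) = 4 cm/s.

4 cm/s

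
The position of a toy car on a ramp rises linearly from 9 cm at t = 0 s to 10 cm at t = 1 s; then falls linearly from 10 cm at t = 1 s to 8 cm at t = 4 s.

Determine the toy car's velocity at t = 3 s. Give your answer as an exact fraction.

Velocity is the slope of the x-t graph on 1–4 s: (8 − 10)/(4 − 1) = -2/3 cm/s.

-2/3 cm/s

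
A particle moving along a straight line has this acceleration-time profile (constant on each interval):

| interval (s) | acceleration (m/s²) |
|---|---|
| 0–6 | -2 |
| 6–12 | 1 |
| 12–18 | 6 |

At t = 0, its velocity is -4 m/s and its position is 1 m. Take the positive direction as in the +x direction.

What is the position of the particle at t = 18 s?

-89 m

On each constant-a segment, Δv = aΔt and Δx = v₀Δt + ½aΔt²; chain segment to segment.
0–6 s: v starts -4 m/s; Δx = -4·6 + ½·-2·6² = -60 m; v ends -16 m/s.
6–12 s: v starts -16 m/s; Δx = -16·6 + ½·1·6² = -78 m; v ends -10 m/s.
12–18 s: v starts -10 m/s; Δx = -10·6 + ½·6·6² = 48 m; v ends 26 m/s.
x(18) = 1 + Σ Δx = -89 m.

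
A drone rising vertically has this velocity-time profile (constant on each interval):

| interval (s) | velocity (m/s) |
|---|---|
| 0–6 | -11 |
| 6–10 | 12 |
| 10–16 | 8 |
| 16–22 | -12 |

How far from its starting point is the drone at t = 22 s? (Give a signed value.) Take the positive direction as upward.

Displacement is the signed area under the v-t curve.
0–6 s: -11 × 6 = -66 m
6–10 s: 12 × 4 = 48 m
10–16 s: 8 × 6 = 48 m
16–22 s: -12 × 6 = -72 m
Net displacement = -42 m

-42 m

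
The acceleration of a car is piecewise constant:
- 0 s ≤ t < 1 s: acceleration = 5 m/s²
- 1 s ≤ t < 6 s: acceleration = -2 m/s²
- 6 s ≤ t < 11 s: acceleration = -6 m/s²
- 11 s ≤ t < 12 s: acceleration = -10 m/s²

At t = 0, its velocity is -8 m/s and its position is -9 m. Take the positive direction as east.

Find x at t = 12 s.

On each constant-a segment, Δv = aΔt and Δx = v₀Δt + ½aΔt²; chain segment to segment.
0–1 s: v starts -8 m/s; Δx = -8·1 + ½·5·1² = -5.5 m; v ends -3 m/s.
1–6 s: v starts -3 m/s; Δx = -3·5 + ½·-2·5² = -40 m; v ends -13 m/s.
6–11 s: v starts -13 m/s; Δx = -13·5 + ½·-6·5² = -140 m; v ends -43 m/s.
11–12 s: v starts -43 m/s; Δx = -43·1 + ½·-10·1² = -48 m; v ends -53 m/s.
x(12) = -9 + Σ Δx = -242.5 m.

-242.5 m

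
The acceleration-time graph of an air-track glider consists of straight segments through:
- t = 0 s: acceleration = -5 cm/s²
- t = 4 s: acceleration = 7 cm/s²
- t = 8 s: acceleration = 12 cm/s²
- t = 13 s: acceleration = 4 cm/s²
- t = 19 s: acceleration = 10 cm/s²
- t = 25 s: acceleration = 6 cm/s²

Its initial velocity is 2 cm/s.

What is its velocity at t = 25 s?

174 cm/s

Δv equals the area under the a-t graph; then v = v₀ + Δv.
0–4 s: ½(-5 + 7)(4) = 4 cm/s
4–8 s: ½(7 + 12)(4) = 38 cm/s
8–13 s: ½(12 + 4)(5) = 40 cm/s
13–19 s: ½(4 + 10)(6) = 42 cm/s
19–25 s: ½(10 + 6)(6) = 48 cm/s
Δv = 172 cm/s, so v(25) = 2 + (172) = 174 cm/s.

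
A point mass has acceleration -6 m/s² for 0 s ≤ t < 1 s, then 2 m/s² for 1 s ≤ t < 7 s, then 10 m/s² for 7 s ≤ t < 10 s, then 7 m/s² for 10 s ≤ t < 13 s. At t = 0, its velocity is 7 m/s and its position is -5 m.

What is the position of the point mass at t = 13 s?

285.5 m

On each constant-a segment, Δv = aΔt and Δx = v₀Δt + ½aΔt²; chain segment to segment.
0–1 s: v starts 7 m/s; Δx = 7·1 + ½·-6·1² = 4 m; v ends 1 m/s.
1–7 s: v starts 1 m/s; Δx = 1·6 + ½·2·6² = 42 m; v ends 13 m/s.
7–10 s: v starts 13 m/s; Δx = 13·3 + ½·10·3² = 84 m; v ends 43 m/s.
10–13 s: v starts 43 m/s; Δx = 43·3 + ½·7·3² = 160.5 m; v ends 64 m/s.
x(13) = -5 + Σ Δx = 285.5 m.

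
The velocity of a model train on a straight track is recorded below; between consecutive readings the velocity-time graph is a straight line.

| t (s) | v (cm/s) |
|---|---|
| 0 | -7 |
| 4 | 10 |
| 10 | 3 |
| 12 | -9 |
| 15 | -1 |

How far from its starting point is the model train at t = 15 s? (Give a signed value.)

Net displacement equals the area under the velocity-time graph (areas below the axis count negative).
0–4 s: ½(-7 + 10)(4) = 6 cm
4–10 s: ½(10 + 3)(6) = 39 cm
10–12 s: ½(3 + -9)(2) = -6 cm
12–15 s: ½(-9 + -1)(3) = -15 cm
Net displacement = 24 cm

24 cm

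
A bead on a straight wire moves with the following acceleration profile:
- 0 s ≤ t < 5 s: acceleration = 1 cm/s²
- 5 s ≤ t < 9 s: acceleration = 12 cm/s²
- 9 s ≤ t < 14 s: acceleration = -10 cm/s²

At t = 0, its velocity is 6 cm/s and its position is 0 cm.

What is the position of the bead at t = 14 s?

352.5 cm

On each constant-a segment, Δv = aΔt and Δx = v₀Δt + ½aΔt²; chain segment to segment.
0–5 s: v starts 6 cm/s; Δx = 6·5 + ½·1·5² = 42.5 cm; v ends 11 cm/s.
5–9 s: v starts 11 cm/s; Δx = 11·4 + ½·12·4² = 140 cm; v ends 59 cm/s.
9–14 s: v starts 59 cm/s; Δx = 59·5 + ½·-10·5² = 170 cm; v ends 9 cm/s.
x(14) = 0 + Σ Δx = 352.5 cm.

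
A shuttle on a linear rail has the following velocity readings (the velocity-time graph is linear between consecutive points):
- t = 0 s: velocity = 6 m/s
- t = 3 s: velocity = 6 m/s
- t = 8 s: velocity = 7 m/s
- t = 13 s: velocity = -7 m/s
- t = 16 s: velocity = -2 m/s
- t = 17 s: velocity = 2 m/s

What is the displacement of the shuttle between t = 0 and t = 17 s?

Displacement is the signed area under the v-t curve.
0–3 s: 6 × 3 = 18 m
3–8 s: ½(6 + 7)(5) = 32.5 m
8–13 s: ½(7 + -7)(5) = 0 m
13–16 s: ½(-7 + -2)(3) = -13.5 m
16–17 s: ½(-2 + 2)(1) = 0 m
Net displacement = 37 m

37 m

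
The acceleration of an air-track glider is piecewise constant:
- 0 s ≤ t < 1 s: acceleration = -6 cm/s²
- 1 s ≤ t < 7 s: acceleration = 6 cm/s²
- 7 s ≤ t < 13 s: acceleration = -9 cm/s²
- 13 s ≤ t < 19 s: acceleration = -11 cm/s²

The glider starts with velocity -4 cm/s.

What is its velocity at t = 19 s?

-94 cm/s

Δv equals the area under the a-t graph; then v = v₀ + Δv.
0–1 s: -6 × 1 = -6 cm/s
1–7 s: 6 × 6 = 36 cm/s
7–13 s: -9 × 6 = -54 cm/s
13–19 s: -11 × 6 = -66 cm/s
Δv = -90 cm/s, so v(19) = -4 + (-90) = -94 cm/s.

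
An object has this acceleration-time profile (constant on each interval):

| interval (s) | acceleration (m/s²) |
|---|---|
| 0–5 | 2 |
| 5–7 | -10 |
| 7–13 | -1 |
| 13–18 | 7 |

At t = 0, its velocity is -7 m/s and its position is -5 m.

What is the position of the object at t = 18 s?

-176.5 m

On each constant-a segment, Δv = aΔt and Δx = v₀Δt + ½aΔt²; chain segment to segment.
0–5 s: v starts -7 m/s; Δx = -7·5 + ½·2·5² = -10 m; v ends 3 m/s.
5–7 s: v starts 3 m/s; Δx = 3·2 + ½·-10·2² = -14 m; v ends -17 m/s.
7–13 s: v starts -17 m/s; Δx = -17·6 + ½·-1·6² = -120 m; v ends -23 m/s.
13–18 s: v starts -23 m/s; Δx = -23·5 + ½·7·5² = -27.5 m; v ends 12 m/s.
x(18) = -5 + Σ Δx = -176.5 m.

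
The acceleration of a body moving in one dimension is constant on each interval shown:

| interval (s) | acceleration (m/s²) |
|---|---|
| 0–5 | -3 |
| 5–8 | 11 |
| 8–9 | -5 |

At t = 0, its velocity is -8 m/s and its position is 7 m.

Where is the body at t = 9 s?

On each constant-a segment, Δv = aΔt and Δx = v₀Δt + ½aΔt²; chain segment to segment.
0–5 s: v starts -8 m/s; Δx = -8·5 + ½·-3·5² = -77.5 m; v ends -23 m/s.
5–8 s: v starts -23 m/s; Δx = -23·3 + ½·11·3² = -19.5 m; v ends 10 m/s.
8–9 s: v starts 10 m/s; Δx = 10·1 + ½·-5·1² = 7.5 m; v ends 5 m/s.
x(9) = 7 + Σ Δx = -82.5 m.

-82.5 m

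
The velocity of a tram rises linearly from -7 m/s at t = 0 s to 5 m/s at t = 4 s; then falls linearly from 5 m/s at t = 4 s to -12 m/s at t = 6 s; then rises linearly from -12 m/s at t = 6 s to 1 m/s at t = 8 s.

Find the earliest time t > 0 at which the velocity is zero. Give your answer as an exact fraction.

t = 7/3 s

v changes sign on 0–4 s (from -7 to 5); the graph is linear there, so v = 0 at t = 0 + (7)·(4 − 0)/(5 − -7) = 7/3 s.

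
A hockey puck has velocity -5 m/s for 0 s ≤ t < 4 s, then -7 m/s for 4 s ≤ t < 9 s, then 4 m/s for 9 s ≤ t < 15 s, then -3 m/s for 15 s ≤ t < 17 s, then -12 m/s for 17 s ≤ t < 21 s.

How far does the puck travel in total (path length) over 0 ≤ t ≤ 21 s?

133 m

Distance (not displacement) is the total path length: add the absolute areas under v-t.
0–4 s: |-5| × 4 = 20 m
4–9 s: |-7| × 5 = 35 m
9–15 s: |4| × 6 = 24 m
15–17 s: |-3| × 2 = 6 m
17–21 s: |-12| × 4 = 48 m
Total distance = 133 m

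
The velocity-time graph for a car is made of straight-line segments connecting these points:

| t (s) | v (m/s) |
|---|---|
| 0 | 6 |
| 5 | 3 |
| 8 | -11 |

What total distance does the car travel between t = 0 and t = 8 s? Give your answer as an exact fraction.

Distance (not displacement) is the total path length: add the absolute areas under v-t.
0–5 s: |½(6 + 3)(5)| = 22.5 m
5–8 s: v = 0 at t = 79/14 s; triangle areas 27/28 + 363/28 = 195/14 m
Total distance = 255/7 m

255/7 m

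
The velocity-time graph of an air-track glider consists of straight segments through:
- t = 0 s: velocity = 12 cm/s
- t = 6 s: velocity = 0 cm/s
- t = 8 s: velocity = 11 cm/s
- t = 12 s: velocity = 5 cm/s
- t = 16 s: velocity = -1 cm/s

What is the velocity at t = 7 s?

5.5 cm/s

On 6–8 s the graph is linear from 0 to 11 cm/s: v(7) = 0 + (11 − 0)·(7 − 6)/(8 − 6) = 5.5 cm/s.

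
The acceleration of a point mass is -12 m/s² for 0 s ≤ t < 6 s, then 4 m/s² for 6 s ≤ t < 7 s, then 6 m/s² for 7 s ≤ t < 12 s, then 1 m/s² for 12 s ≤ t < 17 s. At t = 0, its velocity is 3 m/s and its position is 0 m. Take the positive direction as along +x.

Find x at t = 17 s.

On each constant-a segment, Δv = aΔt and Δx = v₀Δt + ½aΔt²; chain segment to segment.
0–6 s: v starts 3 m/s; Δx = 3·6 + ½·-12·6² = -198 m; v ends -69 m/s.
6–7 s: v starts -69 m/s; Δx = -69·1 + ½·4·1² = -67 m; v ends -65 m/s.
7–12 s: v starts -65 m/s; Δx = -65·5 + ½·6·5² = -250 m; v ends -35 m/s.
12–17 s: v starts -35 m/s; Δx = -35·5 + ½·1·5² = -162.5 m; v ends -30 m/s.
x(17) = 0 + Σ Δx = -677.5 m.

-677.5 m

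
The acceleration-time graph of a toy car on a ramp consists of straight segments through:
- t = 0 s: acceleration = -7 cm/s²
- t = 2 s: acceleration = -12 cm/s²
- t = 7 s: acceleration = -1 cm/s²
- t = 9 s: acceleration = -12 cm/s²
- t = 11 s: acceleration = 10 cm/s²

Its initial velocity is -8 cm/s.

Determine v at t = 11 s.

-74.5 cm/s

Δv equals the area under the a-t graph; then v = v₀ + Δv.
0–2 s: ½(-7 + -12)(2) = -19 cm/s
2–7 s: ½(-12 + -1)(5) = -32.5 cm/s
7–9 s: ½(-1 + -12)(2) = -13 cm/s
9–11 s: ½(-12 + 10)(2) = -2 cm/s
Δv = -66.5 cm/s, so v(11) = -8 + (-66.5) = -74.5 cm/s.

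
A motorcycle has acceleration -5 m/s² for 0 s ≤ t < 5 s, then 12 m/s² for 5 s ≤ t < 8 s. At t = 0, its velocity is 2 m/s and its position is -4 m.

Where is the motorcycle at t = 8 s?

-71.5 m

On each constant-a segment, Δv = aΔt and Δx = v₀Δt + ½aΔt²; chain segment to segment.
0–5 s: v starts 2 m/s; Δx = 2·5 + ½·-5·5² = -52.5 m; v ends -23 m/s.
5–8 s: v starts -23 m/s; Δx = -23·3 + ½·12·3² = -15 m; v ends 13 m/s.
x(8) = -4 + Σ Δx = -71.5 m.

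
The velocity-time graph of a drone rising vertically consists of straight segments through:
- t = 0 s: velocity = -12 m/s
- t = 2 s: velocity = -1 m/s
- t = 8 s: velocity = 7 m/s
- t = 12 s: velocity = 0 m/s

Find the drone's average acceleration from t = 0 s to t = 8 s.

2.375 m/s²

Average acceleration = Δv/Δt = (7 − -12)/(8 − 0) = 2.375 m/s².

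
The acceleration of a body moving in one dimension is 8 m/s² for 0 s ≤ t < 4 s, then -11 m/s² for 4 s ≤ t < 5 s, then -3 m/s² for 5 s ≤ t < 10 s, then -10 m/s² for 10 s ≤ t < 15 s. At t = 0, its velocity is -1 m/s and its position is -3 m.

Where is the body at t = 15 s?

45 m

On each constant-a segment, Δv = aΔt and Δx = v₀Δt + ½aΔt²; chain segment to segment.
0–4 s: v starts -1 m/s; Δx = -1·4 + ½·8·4² = 60 m; v ends 31 m/s.
4–5 s: v starts 31 m/s; Δx = 31·1 + ½·-11·1² = 25.5 m; v ends 20 m/s.
5–10 s: v starts 20 m/s; Δx = 20·5 + ½·-3·5² = 62.5 m; v ends 5 m/s.
10–15 s: v starts 5 m/s; Δx = 5·5 + ½·-10·5² = -100 m; v ends -45 m/s.
x(15) = -3 + Σ Δx = 45 m.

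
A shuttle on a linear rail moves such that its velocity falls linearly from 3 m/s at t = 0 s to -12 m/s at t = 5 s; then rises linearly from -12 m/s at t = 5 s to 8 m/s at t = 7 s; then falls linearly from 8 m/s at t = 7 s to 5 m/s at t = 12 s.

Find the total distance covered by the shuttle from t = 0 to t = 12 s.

Distance (not displacement) is the total path length: add the absolute areas under v-t.
0–5 s: v = 0 at t = 1 s; triangle areas 1.5 + 24 = 25.5 m
5–7 s: v = 0 at t = 6.2 s; triangle areas 7.2 + 3.2 = 10.4 m
7–12 s: |½(8 + 5)(5)| = 32.5 m
Total distance = 68.4 m

68.4 m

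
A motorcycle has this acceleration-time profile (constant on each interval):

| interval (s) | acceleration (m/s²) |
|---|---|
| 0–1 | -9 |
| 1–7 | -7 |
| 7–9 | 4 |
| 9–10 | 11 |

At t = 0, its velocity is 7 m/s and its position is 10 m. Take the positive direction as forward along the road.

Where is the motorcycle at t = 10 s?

On each constant-a segment, Δv = aΔt and Δx = v₀Δt + ½aΔt²; chain segment to segment.
0–1 s: v starts 7 m/s; Δx = 7·1 + ½·-9·1² = 2.5 m; v ends -2 m/s.
1–7 s: v starts -2 m/s; Δx = -2·6 + ½·-7·6² = -138 m; v ends -44 m/s.
7–9 s: v starts -44 m/s; Δx = -44·2 + ½·4·2² = -80 m; v ends -36 m/s.
9–10 s: v starts -36 m/s; Δx = -36·1 + ½·11·1² = -30.5 m; v ends -25 m/s.
x(10) = 10 + Σ Δx = -236 m.

-236 m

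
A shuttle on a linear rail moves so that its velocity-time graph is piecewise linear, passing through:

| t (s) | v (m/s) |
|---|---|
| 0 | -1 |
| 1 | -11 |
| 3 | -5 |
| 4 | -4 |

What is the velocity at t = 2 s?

-8 m/s

On 1–3 s the graph is linear from -11 to -5 m/s: v(2) = -11 + (-5 − -11)·(2 − 1)/(3 − 1) = -8 m/s.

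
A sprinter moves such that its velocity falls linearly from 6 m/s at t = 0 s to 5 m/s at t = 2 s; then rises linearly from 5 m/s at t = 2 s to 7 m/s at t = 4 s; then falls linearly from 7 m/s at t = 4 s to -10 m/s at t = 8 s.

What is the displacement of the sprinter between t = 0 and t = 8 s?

17 m

Net displacement equals the area under the velocity-time graph (areas below the axis count negative).
0–2 s: ½(6 + 5)(2) = 11 m
2–4 s: ½(5 + 7)(2) = 12 m
4–8 s: ½(7 + -10)(4) = -6 m
Net displacement = 17 m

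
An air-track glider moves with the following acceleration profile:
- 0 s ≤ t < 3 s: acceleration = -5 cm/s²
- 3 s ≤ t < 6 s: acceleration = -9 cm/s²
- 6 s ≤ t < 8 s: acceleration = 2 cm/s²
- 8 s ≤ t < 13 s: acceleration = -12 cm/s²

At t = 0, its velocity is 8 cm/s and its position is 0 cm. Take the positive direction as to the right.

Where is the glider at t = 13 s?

-424 cm

On each constant-a segment, Δv = aΔt and Δx = v₀Δt + ½aΔt²; chain segment to segment.
0–3 s: v starts 8 cm/s; Δx = 8·3 + ½·-5·3² = 1.5 cm; v ends -7 cm/s.
3–6 s: v starts -7 cm/s; Δx = -7·3 + ½·-9·3² = -61.5 cm; v ends -34 cm/s.
6–8 s: v starts -34 cm/s; Δx = -34·2 + ½·2·2² = -64 cm; v ends -30 cm/s.
8–13 s: v starts -30 cm/s; Δx = -30·5 + ½·-12·5² = -300 cm; v ends -90 cm/s.
x(13) = 0 + Σ Δx = -424 cm.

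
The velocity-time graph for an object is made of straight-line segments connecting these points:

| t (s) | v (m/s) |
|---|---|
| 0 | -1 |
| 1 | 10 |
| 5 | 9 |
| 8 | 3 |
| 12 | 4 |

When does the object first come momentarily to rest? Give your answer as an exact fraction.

v changes sign on 0–1 s (from -1 to 10); the graph is linear there, so v = 0 at t = 0 + (1)·(1 − 0)/(10 − -1) = 1/11 s.

t = 1/11 s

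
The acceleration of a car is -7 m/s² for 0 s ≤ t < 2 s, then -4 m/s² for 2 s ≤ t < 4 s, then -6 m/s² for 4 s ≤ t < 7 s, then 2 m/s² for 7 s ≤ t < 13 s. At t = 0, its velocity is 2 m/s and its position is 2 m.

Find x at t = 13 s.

-319 m

On each constant-a segment, Δv = aΔt and Δx = v₀Δt + ½aΔt²; chain segment to segment.
0–2 s: v starts 2 m/s; Δx = 2·2 + ½·-7·2² = -10 m; v ends -12 m/s.
2–4 s: v starts -12 m/s; Δx = -12·2 + ½·-4·2² = -32 m; v ends -20 m/s.
4–7 s: v starts -20 m/s; Δx = -20·3 + ½·-6·3² = -87 m; v ends -38 m/s.
7–13 s: v starts -38 m/s; Δx = -38·6 + ½·2·6² = -192 m; v ends -26 m/s.
x(13) = 2 + Σ Δx = -319 m.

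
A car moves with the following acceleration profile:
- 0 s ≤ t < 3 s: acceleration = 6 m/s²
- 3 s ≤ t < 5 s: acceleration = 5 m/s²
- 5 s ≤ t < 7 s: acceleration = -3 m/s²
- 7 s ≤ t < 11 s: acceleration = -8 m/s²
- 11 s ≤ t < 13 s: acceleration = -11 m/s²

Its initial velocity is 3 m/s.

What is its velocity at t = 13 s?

Δv equals the area under the a-t graph; then v = v₀ + Δv.
0–3 s: 6 × 3 = 18 m/s
3–5 s: 5 × 2 = 10 m/s
5–7 s: -3 × 2 = -6 m/s
7–11 s: -8 × 4 = -32 m/s
11–13 s: -11 × 2 = -22 m/s
Δv = -32 m/s, so v(13) = 3 + (-32) = -29 m/s.

-29 m/s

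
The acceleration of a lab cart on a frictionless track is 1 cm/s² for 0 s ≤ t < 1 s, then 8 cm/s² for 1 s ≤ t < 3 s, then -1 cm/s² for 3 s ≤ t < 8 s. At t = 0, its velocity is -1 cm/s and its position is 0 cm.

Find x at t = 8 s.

83 cm

On each constant-a segment, Δv = aΔt and Δx = v₀Δt + ½aΔt²; chain segment to segment.
0–1 s: v starts -1 cm/s; Δx = -1·1 + ½·1·1² = -0.5 cm; v ends 0 cm/s.
1–3 s: v starts 0 cm/s; Δx = 0·2 + ½·8·2² = 16 cm; v ends 16 cm/s.
3–8 s: v starts 16 cm/s; Δx = 16·5 + ½·-1·5² = 67.5 cm; v ends 11 cm/s.
x(8) = 0 + Σ Δx = 83 cm.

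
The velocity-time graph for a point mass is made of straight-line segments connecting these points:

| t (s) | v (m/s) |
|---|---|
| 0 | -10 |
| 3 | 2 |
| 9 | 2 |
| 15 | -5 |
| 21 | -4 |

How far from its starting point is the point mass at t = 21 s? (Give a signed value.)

-36 m

Net displacement equals the area under the velocity-time graph (areas below the axis count negative).
0–3 s: ½(-10 + 2)(3) = -12 m
3–9 s: 2 × 6 = 12 m
9–15 s: ½(2 + -5)(6) = -9 m
15–21 s: ½(-5 + -4)(6) = -27 m
Net displacement = -36 m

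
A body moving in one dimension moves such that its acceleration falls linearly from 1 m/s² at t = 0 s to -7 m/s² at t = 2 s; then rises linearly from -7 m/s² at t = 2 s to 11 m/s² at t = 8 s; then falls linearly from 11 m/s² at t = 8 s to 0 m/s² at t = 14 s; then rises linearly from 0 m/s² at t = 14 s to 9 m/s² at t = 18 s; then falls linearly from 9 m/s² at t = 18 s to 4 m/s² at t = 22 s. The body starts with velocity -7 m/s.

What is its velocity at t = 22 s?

76 m/s

Δv equals the area under the a-t graph; then v = v₀ + Δv.
0–2 s: ½(1 + -7)(2) = -6 m/s
2–8 s: ½(-7 + 11)(6) = 12 m/s
8–14 s: ½(11 + 0)(6) = 33 m/s
14–18 s: ½(0 + 9)(4) = 18 m/s
18–22 s: ½(9 + 4)(4) = 26 m/s
Δv = 83 m/s, so v(22) = -7 + (83) = 76 m/s.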